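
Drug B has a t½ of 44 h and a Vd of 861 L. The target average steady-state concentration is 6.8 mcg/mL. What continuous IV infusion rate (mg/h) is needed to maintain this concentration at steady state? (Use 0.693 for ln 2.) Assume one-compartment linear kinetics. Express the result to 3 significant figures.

k = 0.693/44 = 0.01575 h⁻¹, so CL = k·Vd = 0.01575 × 861.0 = 13.56 L/h
Infusion rate = CL × Css = 13.56 × 6.8 = 92.21 mg/h

92.2 mg/h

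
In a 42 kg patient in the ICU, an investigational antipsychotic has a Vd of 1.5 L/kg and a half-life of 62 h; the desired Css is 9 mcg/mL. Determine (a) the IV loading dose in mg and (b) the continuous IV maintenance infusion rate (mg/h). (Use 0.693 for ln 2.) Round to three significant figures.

Vd(total) = 42 kg × 1.5 L/kg = 63.00 L
LD = Vd × C = 63.00 × 9 = 567.0 mg
CL = 0.693 × Vd / t½ = 0.693 × 63.00 / 62 = 0.7042 L/h
Infusion rate = CL × Css = 0.7042 × 9 = 6.338 mg/h

(a) 567 mg; (b) 6.34 mg/h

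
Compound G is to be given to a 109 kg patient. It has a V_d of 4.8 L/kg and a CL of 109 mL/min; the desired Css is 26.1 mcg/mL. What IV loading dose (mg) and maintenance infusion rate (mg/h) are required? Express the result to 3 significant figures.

Total Vd = 4.8 × 109 = 523.2 L
Loading: fill Vd to C_target → 523.2 L × 26.1 mg/L = 13660 mg
CL = 109 mL/min = 109 × 0.06 = 6.540 L/h
Maintenance: replace elimination → rate = CL × Css = 6.540 × 26.1 = 170.7 mg/h

(a) 13700 mg; (b) 171 mg/h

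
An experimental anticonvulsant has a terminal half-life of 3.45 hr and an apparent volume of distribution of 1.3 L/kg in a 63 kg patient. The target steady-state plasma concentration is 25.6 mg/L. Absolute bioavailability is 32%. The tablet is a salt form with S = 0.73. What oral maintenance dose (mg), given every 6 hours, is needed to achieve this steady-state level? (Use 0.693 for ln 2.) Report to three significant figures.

Vd(total) = 63 kg × 1.3 L/kg = 81.90 L
CL = ln 2 · Vd / t½ = 0.693 × 81.90 / 3.45 = 16.45 L/h
D = CL × Css × τ / F / S = 16.45 × 25.6 × 6 / 0.32 / 0.73 = 10820 mg

10800 mg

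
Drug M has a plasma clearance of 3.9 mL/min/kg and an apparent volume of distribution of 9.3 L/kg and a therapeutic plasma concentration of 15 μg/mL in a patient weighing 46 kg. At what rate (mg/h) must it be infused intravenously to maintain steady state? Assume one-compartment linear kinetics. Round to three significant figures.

CL = 3.9 mL/min/kg × 46 kg = 179.4 mL/min = 179.4 × 60/1000 = 10.76 L/h
Vd does not affect the maintenance rate; only clearance governs steady-state input.
Infusion rate = CL · Css = 10.76 L/h × 15 mg/L = 161.4 mg/h

161 mg/h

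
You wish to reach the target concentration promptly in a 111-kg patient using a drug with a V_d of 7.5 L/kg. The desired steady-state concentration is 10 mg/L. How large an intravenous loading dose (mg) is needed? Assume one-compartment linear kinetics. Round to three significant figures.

Vd = 7.5 L/kg × 111 kg = 832.5 L
The loading dose fills Vd to the target concentration.
LD = Vd × C = 832.5 × 10.00 = 8325 mg

8330 mg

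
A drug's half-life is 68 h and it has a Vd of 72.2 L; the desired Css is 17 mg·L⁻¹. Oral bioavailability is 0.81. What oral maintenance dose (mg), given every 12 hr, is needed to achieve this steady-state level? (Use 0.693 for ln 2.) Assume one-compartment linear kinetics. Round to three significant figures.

CL = 0.693 × Vd / t½ = 0.693 × 72.20 / 68 = 0.7358 L/h
D = CL × Css × τ / F = 0.7358 × 17 × 12 / 0.81 = 185.3 mg

185 mg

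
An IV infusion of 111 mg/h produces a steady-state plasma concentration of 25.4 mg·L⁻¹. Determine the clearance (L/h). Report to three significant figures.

At steady state, infusion rate = CL × Css, so CL = rate / Css.
CL = 111 / 25.4 = 4.370 L/h

4.37 L/h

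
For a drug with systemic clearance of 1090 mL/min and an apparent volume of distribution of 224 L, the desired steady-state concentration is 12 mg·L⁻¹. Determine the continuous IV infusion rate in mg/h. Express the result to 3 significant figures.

785 mg/h

CL = 1090 mL/min = 1090 × 0.06 = 65.40 L/h
At steady state, infusion rate equals elimination rate: rate in = CL × Css.
Infusion rate = CL · Css = 65.40 L/h × 12 mg/L = 784.8 mg/h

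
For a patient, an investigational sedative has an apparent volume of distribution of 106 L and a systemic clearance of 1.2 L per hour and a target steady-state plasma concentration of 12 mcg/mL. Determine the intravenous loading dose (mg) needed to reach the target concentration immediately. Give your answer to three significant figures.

1270 mg

LD is governed by Vd — clearance does not enter the loading-dose calculation.
LD = Vd × C = 106.0 × 12.00 = 1272 mg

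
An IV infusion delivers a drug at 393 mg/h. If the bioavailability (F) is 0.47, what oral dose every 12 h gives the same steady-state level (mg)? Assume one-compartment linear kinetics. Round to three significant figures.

10000 mg

To maintain the same Css, the systemic dosing rate must be unchanged: F·D/τ = infusion rate.
D = rate × τ / F = 393 × 12 / 0.47 = 10030 mg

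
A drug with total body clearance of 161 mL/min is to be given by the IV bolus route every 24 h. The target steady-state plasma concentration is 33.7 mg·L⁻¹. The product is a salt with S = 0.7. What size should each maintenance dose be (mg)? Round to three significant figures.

Convert clearance: 161 mL/min × 60 min/h ÷ 1000 mL/L = 9.660 L/h
D = CL × Css × τ / S = 9.660 × 33.7 × 24 / 0.7 = 11160 mg

11200 mg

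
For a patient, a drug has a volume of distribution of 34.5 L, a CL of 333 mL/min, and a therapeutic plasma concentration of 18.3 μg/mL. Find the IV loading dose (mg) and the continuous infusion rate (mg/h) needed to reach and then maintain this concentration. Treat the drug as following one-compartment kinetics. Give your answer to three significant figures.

(a) 631 mg; (b) 366 mg/h

LD = Vd · C_target = 34.50 × 18.3 = 631.4 mg
Convert clearance: 333 mL/min × 60 min/h ÷ 1000 mL/L = 19.98 L/h
Maintenance infusion rate = CL × Css = 19.98 × 18.3 = 365.6 mg/h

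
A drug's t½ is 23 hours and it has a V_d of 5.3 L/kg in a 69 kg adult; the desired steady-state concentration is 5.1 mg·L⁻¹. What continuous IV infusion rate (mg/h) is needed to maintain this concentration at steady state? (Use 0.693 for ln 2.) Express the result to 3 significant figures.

56.2 mg/h

Total Vd = 5.3 × 69 = 365.7 L
CL = ln 2 · Vd / t½ = 0.693 × 365.7 / 23 = 11.02 L/h
Infusion rate = CL × Css = 11.02 × 5.1 = 56.20 mg/h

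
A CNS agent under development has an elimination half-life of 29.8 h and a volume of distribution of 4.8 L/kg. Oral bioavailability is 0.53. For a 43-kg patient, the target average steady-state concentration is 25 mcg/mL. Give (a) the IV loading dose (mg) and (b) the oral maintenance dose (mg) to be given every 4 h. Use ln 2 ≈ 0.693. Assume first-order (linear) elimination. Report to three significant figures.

(a) 5160 mg; (b) 906 mg

Vd(total) = 43 kg × 4.8 L/kg = 206.4 L
LD = Vd × C = 206.4 × 25 = 5160 mg
CL = 0.693 × Vd / t½ = 0.693 × 206.4 / 29.8 = 4.800 L/h
D = CL × Css × τ / F = 4.800 × 25 × 4 / 0.53 = 905.7 mg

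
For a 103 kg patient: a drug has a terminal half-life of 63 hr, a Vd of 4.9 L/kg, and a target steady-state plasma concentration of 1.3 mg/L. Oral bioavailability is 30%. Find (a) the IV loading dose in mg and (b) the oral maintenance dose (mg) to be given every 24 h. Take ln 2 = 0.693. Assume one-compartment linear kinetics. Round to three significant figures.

Vd(total) = 103 kg × 4.9 L/kg = 504.7 L
LD = Vd × C = 504.7 × 1.3 = 656.1 mg
CL = 0.693 × Vd / t½ = 0.693 × 504.7 / 63 = 5.552 L/h
D = CL × Css × τ / F = 5.552 × 1.3 × 24 / 0.3 = 577.4 mg

(a) 656 mg; (b) 577 mg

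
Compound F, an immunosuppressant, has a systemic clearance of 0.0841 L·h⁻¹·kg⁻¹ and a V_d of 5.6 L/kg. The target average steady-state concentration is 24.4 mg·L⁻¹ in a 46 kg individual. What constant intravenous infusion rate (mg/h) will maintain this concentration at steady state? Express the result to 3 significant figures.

CL = 0.0841 L·h⁻¹·kg⁻¹ × 46 kg = 3.869 L/h
R₀ = 3.869 × 24.4 = 94.40 mg/h

94.4 mg/h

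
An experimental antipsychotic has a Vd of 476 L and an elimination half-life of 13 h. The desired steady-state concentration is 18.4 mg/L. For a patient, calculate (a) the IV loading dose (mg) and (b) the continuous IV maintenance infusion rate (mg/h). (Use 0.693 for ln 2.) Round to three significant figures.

(a) 8760 mg; (b) 467 mg/h

LD = Vd × C = 476.0 × 18.4 = 8758 mg
CL = 0.693 × Vd / t½ = 0.693 × 476.0 / 13 = 25.37 L/h
Infusion rate = CL × Css = 25.37 × 18.4 = 466.8 mg/h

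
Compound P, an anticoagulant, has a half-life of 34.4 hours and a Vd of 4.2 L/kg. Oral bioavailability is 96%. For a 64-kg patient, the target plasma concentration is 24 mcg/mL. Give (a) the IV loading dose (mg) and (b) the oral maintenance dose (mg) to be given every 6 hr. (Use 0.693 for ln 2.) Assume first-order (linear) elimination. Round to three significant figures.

Total Vd = 4.2 × 64 = 268.8 L
LD = Vd × C = 268.8 × 24 = 6451 mg
CL = 0.693 × Vd / t½ = 0.693 × 268.8 / 34.4 = 5.415 L/h
D = CL × Css × τ / F = 5.415 × 24 × 6 / 0.96 = 812.3 mg

(a) 6450 mg; (b) 812 mg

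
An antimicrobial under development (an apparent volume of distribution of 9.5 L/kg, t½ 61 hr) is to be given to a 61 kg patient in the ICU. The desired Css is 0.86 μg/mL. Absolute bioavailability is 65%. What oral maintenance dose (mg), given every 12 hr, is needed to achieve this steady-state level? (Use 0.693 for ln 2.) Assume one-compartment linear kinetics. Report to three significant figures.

Vd(total) = 61 kg × 9.5 L/kg = 579.5 L
CL = ln 2 · Vd / t½ = 0.693 × 579.5 / 61 = 6.584 L/h
D = CL × Css × τ / F = 6.584 × 0.86 × 12 / 0.65 = 104.5 mg

105 mg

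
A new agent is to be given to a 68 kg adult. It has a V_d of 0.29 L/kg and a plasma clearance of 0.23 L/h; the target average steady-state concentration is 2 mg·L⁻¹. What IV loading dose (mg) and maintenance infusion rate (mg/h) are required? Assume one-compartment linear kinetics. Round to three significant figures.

(a) 39.4 mg; (b) 0.460 mg/h

Vd = 0.29 L/kg × 68 kg = 19.72 L
LD = Vd · C_target = 19.72 × 2 = 39.44 mg
Infusion rate = 0.2300 L/h × 2 mg/L = 0.4600 mg/h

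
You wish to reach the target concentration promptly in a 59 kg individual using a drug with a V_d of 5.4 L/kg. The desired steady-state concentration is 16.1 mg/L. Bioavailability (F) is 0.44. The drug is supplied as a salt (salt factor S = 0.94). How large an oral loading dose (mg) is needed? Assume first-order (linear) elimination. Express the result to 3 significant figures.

Vd = 5.4 L/kg × 59 kg = 318.6 L
LD = Vd × C / F / S = 318.6 × 16.10 / 0.44 / 0.94 = 12400 mg

12400 mg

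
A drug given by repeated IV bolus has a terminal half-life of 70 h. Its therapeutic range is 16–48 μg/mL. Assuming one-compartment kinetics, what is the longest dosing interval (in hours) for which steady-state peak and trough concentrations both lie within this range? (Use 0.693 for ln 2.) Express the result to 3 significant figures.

k = 0.693 / t½ = 0.693 / 70 = 0.009900 h⁻¹
Between IV bolus doses, concentration decays as C = C₀·e^(−kτ), so C_peak/C_trough = e^(kτ).
τ_max = ln(C_peak/C_trough) / k = ln(48/16) / 0.009900 = 1.099 / 0.009900 = 111.0 h

111 h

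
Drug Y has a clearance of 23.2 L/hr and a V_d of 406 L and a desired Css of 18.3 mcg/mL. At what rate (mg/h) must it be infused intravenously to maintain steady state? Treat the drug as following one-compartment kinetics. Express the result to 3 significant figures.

425 mg/h

At steady state, infusion rate equals elimination rate: rate in = CL × Css.
R₀ = 23.20 × 18.3 = 424.6 mg/h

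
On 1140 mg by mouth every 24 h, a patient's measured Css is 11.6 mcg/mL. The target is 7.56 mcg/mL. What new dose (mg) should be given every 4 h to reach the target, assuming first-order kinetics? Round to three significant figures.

124 mg

With linear kinetics, Css is proportional to dose rate (D/τ) at fixed clearance.
D₂ = D₁ × (Css,target / Css,current) × (τ₂/τ₁) = 1140 × (7.56/11.6) × (4/24) = 123.8 mg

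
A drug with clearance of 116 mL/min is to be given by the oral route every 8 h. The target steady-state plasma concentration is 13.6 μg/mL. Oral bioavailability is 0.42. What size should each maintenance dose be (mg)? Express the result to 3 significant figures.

CL = 116 mL/min × 60/1000 = 6.960 L/h
D = CL × Css × τ / F = 6.960 × 13.6 × 8 / 0.42 = 1803 mg

1800 mg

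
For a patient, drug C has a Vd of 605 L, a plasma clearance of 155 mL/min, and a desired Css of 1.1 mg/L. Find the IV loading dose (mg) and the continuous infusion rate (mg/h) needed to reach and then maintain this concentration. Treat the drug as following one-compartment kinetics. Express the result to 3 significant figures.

LD = Vd · C_target = 605.0 × 1.1 = 665.5 mg
CL = 155 mL/min × 60/1000 = 9.300 L/h
Infusion rate = 9.300 L/h × 1.1 mg/L = 10.23 mg/h

(a) 666 mg; (b) 10.2 mg/h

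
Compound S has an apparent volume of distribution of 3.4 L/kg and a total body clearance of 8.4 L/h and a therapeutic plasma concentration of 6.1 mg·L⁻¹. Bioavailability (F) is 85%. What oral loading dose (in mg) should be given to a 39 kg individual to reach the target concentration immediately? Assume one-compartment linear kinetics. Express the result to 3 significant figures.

Vd = 3.4 L/kg × 39 kg = 132.6 L
LD = Vd × C / F = 132.6 × 6.100 / 0.85 = 951.6 mg

952 mg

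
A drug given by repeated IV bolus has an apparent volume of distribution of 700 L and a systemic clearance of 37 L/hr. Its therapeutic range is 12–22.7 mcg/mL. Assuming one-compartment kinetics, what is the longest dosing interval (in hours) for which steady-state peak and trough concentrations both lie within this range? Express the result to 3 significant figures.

k = CL / Vd = 37.00 / 700.0 = 0.05286 h⁻¹
Between IV bolus doses, concentration decays as C = C₀·e^(−kτ), so C_peak/C_trough = e^(kτ).
τ_max = ln(C_peak/C_trough) / k = ln(22.7/12) / 0.05286 = 0.6375 / 0.05286 = 12.06 h

12.1 h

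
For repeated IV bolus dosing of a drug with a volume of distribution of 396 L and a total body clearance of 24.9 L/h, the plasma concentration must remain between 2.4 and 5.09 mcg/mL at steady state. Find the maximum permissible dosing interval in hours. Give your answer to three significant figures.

k = CL / Vd = 24.90 / 396.0 = 0.06288 h⁻¹
Between IV bolus doses, concentration decays as C = C₀·e^(−kτ), so C_peak/C_trough = e^(kτ).
τ_max = ln(C_peak/C_trough) / k = ln(5.09/2.4) / 0.06288 = 0.7518 / 0.06288 = 11.96 h

12.0 h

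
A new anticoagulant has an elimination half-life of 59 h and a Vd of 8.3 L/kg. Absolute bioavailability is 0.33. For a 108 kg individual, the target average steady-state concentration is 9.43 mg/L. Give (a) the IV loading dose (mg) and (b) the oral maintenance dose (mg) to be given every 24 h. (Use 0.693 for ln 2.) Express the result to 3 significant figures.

(a) 8450 mg; (b) 7220 mg

Vd = 8.3 L/kg × 108 kg = 896.4 L
LD = Vd × C = 896.4 × 9.43 = 8453 mg
CL = 0.693 × Vd / t½ = 0.693 × 896.4 / 59 = 10.53 L/h
D = CL × Css × τ / F = 10.53 × 9.43 × 24 / 0.33 = 7222 mg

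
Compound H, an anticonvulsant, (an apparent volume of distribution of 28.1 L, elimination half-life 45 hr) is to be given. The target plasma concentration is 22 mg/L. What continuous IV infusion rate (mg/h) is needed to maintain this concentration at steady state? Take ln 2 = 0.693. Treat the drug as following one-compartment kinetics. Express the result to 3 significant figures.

CL = ln 2 · Vd / t½ = 0.693 × 28.10 / 45 = 0.4327 L/h
Infusion rate = CL × Css = 0.4327 × 22 = 9.519 mg/h

9.52 mg/h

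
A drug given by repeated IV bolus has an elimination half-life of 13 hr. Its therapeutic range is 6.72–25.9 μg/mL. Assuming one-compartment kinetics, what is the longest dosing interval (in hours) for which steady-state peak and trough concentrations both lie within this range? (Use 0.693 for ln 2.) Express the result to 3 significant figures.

25.3 h

k = 0.693 / t½ = 0.693 / 13 = 0.05331 h⁻¹
Between IV bolus doses, concentration decays as C = C₀·e^(−kτ), so C_peak/C_trough = e^(kτ).
τ_max = ln(C_peak/C_trough) / k = ln(25.9/6.72) / 0.05331 = 1.349 / 0.05331 = 25.30 h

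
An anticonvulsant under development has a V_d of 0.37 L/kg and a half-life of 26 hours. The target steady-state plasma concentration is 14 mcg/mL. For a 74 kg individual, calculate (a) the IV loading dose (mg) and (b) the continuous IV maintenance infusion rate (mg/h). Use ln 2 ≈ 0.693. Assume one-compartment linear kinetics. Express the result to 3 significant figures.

(a) 383 mg; (b) 10.2 mg/h

Total Vd = 0.37 × 74 = 27.38 L
LD = Vd × C = 27.38 × 14 = 383.3 mg
CL = 0.693 × Vd / t½ = 0.693 × 27.38 / 26 = 0.7298 L/h
Infusion rate = CL × Css = 0.7298 × 14 = 10.22 mg/h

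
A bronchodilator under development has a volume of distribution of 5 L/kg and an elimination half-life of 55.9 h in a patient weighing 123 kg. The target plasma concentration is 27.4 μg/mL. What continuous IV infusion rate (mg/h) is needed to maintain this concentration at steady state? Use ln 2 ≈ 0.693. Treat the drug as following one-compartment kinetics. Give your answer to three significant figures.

Total Vd = 5 × 123 = 615.0 L
CL = ln 2 · Vd / t½ = 0.693 × 615.0 / 55.9 = 7.624 L/h
Infusion rate = CL × Css = 7.624 × 27.4 = 208.9 mg/h

209 mg/h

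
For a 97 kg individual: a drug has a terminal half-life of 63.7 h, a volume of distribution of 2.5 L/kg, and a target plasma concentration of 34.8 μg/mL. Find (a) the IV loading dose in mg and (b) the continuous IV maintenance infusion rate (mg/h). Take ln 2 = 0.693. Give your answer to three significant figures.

(a) 8440 mg; (b) 91.8 mg/h

Total Vd = 2.5 × 97 = 242.5 L
LD = Vd × C = 242.5 × 34.8 = 8439 mg
CL = 0.693 × Vd / t½ = 0.693 × 242.5 / 63.7 = 2.638 L/h
Infusion rate = CL × Css = 2.638 × 34.8 = 91.80 mg/h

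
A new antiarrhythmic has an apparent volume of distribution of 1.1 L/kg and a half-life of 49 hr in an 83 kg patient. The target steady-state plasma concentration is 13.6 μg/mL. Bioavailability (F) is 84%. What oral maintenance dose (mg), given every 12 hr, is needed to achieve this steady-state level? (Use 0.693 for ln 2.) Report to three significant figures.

251 mg

Total Vd = 1.1 × 83 = 91.30 L
CL = 0.693 × Vd / t½ = 0.693 × 91.30 / 49 = 1.291 L/h
D = CL × Css × τ / F = 1.291 × 13.6 × 12 / 0.84 = 250.8 mg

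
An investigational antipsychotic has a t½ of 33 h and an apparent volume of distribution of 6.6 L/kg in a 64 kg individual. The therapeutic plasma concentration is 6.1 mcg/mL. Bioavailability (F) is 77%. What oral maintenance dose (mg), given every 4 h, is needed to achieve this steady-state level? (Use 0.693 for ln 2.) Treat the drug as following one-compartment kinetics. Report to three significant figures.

Total Vd = 6.6 × 64 = 422.4 L
k = 0.693/33 = 0.02100 h⁻¹, so CL = k·Vd = 0.02100 × 422.4 = 8.870 L/h
D = CL × Css × τ / F = 8.870 × 6.1 × 4 / 0.77 = 281.1 mg

281 mg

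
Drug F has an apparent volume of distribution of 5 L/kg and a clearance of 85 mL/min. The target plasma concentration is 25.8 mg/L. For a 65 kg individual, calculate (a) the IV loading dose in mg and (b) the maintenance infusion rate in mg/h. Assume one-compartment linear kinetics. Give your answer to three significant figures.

Vd = 5 L/kg × 65 kg = 325.0 L
Loading dose = Vd × C = 325.0 × 25.8 = 8385 mg
CL = 85 mL/min = 85 × 0.06 = 5.100 L/h
Infusion rate = 5.100 L/h × 25.8 mg/L = 131.6 mg/h

(a) 8390 mg; (b) 132 mg/h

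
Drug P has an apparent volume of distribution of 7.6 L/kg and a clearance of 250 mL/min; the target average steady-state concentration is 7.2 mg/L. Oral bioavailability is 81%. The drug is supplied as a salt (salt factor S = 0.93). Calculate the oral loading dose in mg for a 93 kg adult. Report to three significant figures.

Vd(total) = 93 kg × 7.6 L/kg = 706.8 L
The loading dose fills Vd to the target concentration.
LD = Vd × C / F / S = 706.8 × 7.200 / 0.81 / 0.93 = 6756 mg

6760 mg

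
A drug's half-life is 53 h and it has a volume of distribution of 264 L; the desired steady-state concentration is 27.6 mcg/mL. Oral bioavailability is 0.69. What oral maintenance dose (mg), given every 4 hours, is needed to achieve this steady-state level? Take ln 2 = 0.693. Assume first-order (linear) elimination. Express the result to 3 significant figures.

552 mg

CL = 0.693 × Vd / t½ = 0.693 × 264.0 / 53 = 3.452 L/h
D = CL × Css × τ / F = 3.452 × 27.6 × 4 / 0.69 = 552.3 mg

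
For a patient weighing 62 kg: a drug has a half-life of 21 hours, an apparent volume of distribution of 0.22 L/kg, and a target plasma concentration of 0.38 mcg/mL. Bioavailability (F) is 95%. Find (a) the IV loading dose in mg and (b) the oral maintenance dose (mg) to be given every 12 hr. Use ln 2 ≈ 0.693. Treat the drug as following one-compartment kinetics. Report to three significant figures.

(a) 5.18 mg; (b) 2.16 mg

Total Vd = 0.22 × 62 = 13.64 L
LD = Vd × C = 13.64 × 0.38 = 5.183 mg
CL = 0.693 × Vd / t½ = 0.693 × 13.64 / 21 = 0.4501 L/h
D = CL × Css × τ / F = 0.4501 × 0.38 × 12 / 0.95 = 2.160 mg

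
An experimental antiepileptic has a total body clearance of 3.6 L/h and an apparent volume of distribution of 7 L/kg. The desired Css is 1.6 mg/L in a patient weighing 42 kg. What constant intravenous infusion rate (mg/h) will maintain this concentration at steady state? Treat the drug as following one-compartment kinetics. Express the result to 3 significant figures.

5.76 mg/h

At steady state, infusion rate equals elimination rate: rate in = CL × Css.
Infusion rate = CL · Css = 3.600 L/h × 1.6 mg/L = 5.760 mg/h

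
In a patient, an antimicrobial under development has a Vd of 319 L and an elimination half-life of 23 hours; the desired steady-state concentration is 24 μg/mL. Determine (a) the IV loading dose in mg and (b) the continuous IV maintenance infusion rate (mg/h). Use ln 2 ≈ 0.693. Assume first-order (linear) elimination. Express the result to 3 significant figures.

(a) 7660 mg; (b) 231 mg/h

LD = Vd × C = 319.0 × 24 = 7656 mg
CL = 0.693 × Vd / t½ = 0.693 × 319.0 / 23 = 9.612 L/h
Infusion rate = CL × Css = 9.612 × 24 = 230.7 mg/h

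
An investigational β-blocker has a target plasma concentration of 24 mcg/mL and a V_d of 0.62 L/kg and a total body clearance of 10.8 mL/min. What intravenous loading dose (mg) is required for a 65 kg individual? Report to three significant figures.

Vd(total) = 65 kg × 0.62 L/kg = 40.30 L
LD = Vd × C = 40.30 × 24.00 = 967.2 mg

967 mg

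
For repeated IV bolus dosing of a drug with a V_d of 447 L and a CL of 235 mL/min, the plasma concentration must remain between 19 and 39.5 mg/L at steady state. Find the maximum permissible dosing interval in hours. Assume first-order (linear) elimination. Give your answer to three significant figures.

23.2 h

CL = 235 mL/min × 60/1000 = 14.10 L/h
k = CL / Vd = 14.10 / 447.0 = 0.03154 h⁻¹
Between IV bolus doses, concentration decays as C = C₀·e^(−kτ), so C_peak/C_trough = e^(kτ).
τ_max = ln(C_peak/C_trough) / k = ln(39.5/19) / 0.03154 = 0.7319 / 0.03154 = 23.21 h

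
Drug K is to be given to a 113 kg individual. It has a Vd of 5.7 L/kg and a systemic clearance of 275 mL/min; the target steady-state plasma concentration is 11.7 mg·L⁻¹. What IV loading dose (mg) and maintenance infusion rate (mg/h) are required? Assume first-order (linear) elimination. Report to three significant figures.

(a) 7540 mg; (b) 193 mg/h

Total Vd = 5.7 × 113 = 644.1 L
LD = Vd · C_target = 644.1 × 11.7 = 7536 mg
CL = 275 mL/min × 60/1000 = 16.50 L/h
Maintenance infusion rate = CL × Css = 16.50 × 11.7 = 193.1 mg/h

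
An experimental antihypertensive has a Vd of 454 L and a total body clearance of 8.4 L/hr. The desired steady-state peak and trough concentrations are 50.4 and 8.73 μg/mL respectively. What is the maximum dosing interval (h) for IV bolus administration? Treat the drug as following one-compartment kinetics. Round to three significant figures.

k = CL / Vd = 8.400 / 454.0 = 0.01850 h⁻¹
Between IV bolus doses, concentration decays as C = C₀·e^(−kτ), so C_peak/C_trough = e^(kτ).
τ_max = ln(C_peak/C_trough) / k = ln(50.4/8.73) / 0.01850 = 1.753 / 0.01850 = 94.76 h

94.8 h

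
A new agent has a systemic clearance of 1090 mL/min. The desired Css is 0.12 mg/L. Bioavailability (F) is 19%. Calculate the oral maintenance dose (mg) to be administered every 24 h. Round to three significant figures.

991 mg

CL = 1090 mL/min = 1090 × 0.06 = 65.40 L/h
D = CL × Css × τ / F = 65.40 × 0.12 × 24 / 0.19 = 991.3 mg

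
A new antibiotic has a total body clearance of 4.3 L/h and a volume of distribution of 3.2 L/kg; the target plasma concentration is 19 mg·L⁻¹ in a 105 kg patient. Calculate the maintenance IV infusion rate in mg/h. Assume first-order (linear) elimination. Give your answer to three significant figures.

Infusion rate = CL · Css = 4.300 L/h × 19 mg/L = 81.70 mg/h

81.7 mg/h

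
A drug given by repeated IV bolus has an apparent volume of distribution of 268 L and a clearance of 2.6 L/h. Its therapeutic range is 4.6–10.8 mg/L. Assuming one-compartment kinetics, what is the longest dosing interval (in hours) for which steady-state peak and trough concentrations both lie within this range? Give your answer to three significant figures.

88.0 h

k = CL / Vd = 2.600 / 268.0 = 0.009701 h⁻¹
Between IV bolus doses, concentration decays as C = C₀·e^(−kτ), so C_peak/C_trough = e^(kτ).
τ_max = ln(C_peak/C_trough) / k = ln(10.8/4.6) / 0.009701 = 0.8535 / 0.009701 = 87.98 h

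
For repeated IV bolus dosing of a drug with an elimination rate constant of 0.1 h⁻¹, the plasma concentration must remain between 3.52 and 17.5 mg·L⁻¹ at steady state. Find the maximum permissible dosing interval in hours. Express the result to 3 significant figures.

Between IV bolus doses, concentration decays as C = C₀·e^(−kτ), so C_peak/C_trough = e^(kτ).
τ_max = ln(C_peak/C_trough) / k = ln(17.5/3.52) / 0.1000 = 1.604 / 0.1000 = 16.04 h

16.0 h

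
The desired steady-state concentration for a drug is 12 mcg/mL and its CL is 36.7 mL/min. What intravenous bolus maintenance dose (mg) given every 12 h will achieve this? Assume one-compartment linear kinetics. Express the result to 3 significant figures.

Convert clearance: 36.7 mL/min × 60 min/h ÷ 1000 mL/L = 2.202 L/h
At steady state, dose per interval replaces the amount cleared in that interval: D/τ = CL·Css.
D = CL × Css × τ = 2.202 × 12 × 12 = 317.1 mg

317 mg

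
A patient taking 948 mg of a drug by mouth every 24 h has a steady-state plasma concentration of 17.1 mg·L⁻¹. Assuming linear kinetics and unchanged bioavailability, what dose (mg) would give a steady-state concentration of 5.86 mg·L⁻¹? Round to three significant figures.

With linear kinetics, Css is proportional to dose rate (D/τ) at fixed clearance.
D₂ = D₁ × (Css,target / Css,current) = 948 × 5.86/17.1 = 324.9 mg

325 mg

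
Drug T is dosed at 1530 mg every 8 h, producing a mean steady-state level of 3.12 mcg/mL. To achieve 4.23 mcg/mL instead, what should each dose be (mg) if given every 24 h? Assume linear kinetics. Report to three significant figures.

With linear kinetics, Css is proportional to dose rate (D/τ) at fixed clearance.
D₂ = D₁ × (Css,target / Css,current) × (τ₂/τ₁) = 1530 × (4.23/3.12) × (24/8) = 6223 mg

6220 mg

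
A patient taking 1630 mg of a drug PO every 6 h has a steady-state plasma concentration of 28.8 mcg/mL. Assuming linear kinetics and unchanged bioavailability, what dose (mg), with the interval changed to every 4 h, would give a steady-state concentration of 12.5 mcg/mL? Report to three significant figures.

With linear kinetics, Css is proportional to dose rate (D/τ) at fixed clearance.
D₂ = D₁ × (Css,target / Css,current) × (τ₂/τ₁) = 1630 × (12.5/28.8) × (4/6) = 471.6 mg

472 mg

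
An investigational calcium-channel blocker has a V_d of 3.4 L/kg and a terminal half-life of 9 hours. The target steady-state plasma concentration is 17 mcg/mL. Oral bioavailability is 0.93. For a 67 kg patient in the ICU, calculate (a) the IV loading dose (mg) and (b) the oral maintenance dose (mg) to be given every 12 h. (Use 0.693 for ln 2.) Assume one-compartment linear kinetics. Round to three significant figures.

Total Vd = 3.4 × 67 = 227.8 L
LD = Vd × C = 227.8 × 17 = 3873 mg
CL = 0.693 × Vd / t½ = 0.693 × 227.8 / 9 = 17.54 L/h
D = CL × Css × τ / F = 17.54 × 17 × 12 / 0.93 = 3847 mg

(a) 3870 mg; (b) 3850 mg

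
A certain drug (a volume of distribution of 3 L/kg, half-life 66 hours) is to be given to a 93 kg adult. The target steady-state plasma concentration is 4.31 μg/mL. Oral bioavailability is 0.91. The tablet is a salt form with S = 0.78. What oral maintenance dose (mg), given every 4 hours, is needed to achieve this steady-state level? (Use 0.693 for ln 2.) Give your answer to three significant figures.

71.2 mg

Vd = 3 L/kg × 93 kg = 279.0 L
CL = ln 2 · Vd / t½ = 0.693 × 279.0 / 66 = 2.930 L/h
D = CL × Css × τ / F / S = 2.930 × 4.31 × 4 / 0.91 / 0.78 = 71.17 mg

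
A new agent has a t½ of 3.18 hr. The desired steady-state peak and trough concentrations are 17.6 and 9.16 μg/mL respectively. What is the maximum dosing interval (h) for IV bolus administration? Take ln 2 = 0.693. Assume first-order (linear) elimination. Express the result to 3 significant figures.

3.00 h

k = 0.693 / t½ = 0.693 / 3.18 = 0.2179 h⁻¹
Between IV bolus doses, concentration decays as C = C₀·e^(−kτ), so C_peak/C_trough = e^(kτ).
τ_max = ln(C_peak/C_trough) / k = ln(17.6/9.16) / 0.2179 = 0.6531 / 0.2179 = 2.997 h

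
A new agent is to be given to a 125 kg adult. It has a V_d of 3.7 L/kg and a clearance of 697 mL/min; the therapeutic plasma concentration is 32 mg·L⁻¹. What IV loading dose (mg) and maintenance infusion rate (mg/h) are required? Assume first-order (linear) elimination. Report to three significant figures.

(a) 14800 mg; (b) 1340 mg/h

Total Vd = 3.7 × 125 = 462.5 L
LD = Vd · C_target = 462.5 × 32 = 14800 mg
Convert clearance: 697 mL/min × 60 min/h ÷ 1000 mL/L = 41.82 L/h
Maintenance infusion rate = CL × Css = 41.82 × 32 = 1338 mg/h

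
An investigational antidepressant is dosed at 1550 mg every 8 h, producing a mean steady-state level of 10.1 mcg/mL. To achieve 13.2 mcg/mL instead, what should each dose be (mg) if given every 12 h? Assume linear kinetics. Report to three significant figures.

For first-order elimination, Css ∝ F·D/(CL·τ); F and CL are unchanged, so Css ∝ D/τ.
D₂ = D₁ × (Css,target / Css,current) × (τ₂/τ₁) = 1550 × (13.2/10.1) × (12/8) = 3039 mg

3040 mg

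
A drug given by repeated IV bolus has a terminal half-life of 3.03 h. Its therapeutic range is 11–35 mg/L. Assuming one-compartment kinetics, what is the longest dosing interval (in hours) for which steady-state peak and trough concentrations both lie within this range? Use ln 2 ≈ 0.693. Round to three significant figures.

5.06 h

k = 0.693 / t½ = 0.693 / 3.03 = 0.2287 h⁻¹
Between IV bolus doses, concentration decays as C = C₀·e^(−kτ), so C_peak/C_trough = e^(kτ).
τ_max = ln(C_peak/C_trough) / k = ln(35/11) / 0.2287 = 1.157 / 0.2287 = 5.059 h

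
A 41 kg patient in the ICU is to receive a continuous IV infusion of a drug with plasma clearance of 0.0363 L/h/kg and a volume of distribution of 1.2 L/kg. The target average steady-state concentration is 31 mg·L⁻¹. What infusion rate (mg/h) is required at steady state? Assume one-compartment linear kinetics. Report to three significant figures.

CL = 0.0363 L/h/kg × 41 kg = 1.488 L/h
R₀ = 1.488 × 31 = 46.13 mg/h

46.1 mg/h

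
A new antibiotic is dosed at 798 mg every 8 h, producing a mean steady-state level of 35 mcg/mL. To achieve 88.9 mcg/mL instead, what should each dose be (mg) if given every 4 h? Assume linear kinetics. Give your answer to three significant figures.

With linear kinetics, Css is proportional to dose rate (D/τ) at fixed clearance.
D₂ = D₁ × (Css,target / Css,current) × (τ₂/τ₁) = 798 × (88.9/35) × (4/8) = 1013 mg

1010 mg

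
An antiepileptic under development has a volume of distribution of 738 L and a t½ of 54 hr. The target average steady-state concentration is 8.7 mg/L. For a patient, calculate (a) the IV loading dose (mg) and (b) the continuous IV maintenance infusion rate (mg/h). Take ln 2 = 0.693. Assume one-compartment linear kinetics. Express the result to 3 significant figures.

LD = Vd × C = 738.0 × 8.7 = 6421 mg
CL = 0.693 × Vd / t½ = 0.693 × 738.0 / 54 = 9.471 L/h
Infusion rate = CL × Css = 9.471 × 8.7 = 82.40 mg/h

(a) 6420 mg; (b) 82.4 mg/h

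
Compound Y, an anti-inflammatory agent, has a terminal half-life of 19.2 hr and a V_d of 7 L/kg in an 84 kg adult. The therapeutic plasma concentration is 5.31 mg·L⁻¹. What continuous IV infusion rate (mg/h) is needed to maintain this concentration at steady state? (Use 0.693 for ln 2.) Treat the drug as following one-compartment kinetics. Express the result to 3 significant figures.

113 mg/h

Vd(total) = 84 kg × 7 L/kg = 588.0 L
k = 0.693/19.2 = 0.03609 h⁻¹, so CL = k·Vd = 0.03609 × 588.0 = 21.22 L/h
Infusion rate = CL × Css = 21.22 × 5.31 = 112.7 mg/h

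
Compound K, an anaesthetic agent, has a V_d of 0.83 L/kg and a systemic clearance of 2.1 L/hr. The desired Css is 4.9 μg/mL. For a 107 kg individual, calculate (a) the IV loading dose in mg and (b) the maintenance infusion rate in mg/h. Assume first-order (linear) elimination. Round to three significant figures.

Vd = 0.83 L/kg × 107 kg = 88.81 L
Loading dose = Vd × C = 88.81 × 4.9 = 435.2 mg
Maintenance: replace elimination → rate = CL × Css = 2.100 × 4.9 = 10.29 mg/h

(a) 435 mg; (b) 10.3 mg/h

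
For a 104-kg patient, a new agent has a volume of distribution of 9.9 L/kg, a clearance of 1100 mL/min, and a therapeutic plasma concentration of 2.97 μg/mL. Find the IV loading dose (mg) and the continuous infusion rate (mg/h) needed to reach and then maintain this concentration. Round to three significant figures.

Vd = 9.9 L/kg × 104 kg = 1030 L
LD = Vd · C_target = 1030 × 2.97 = 3059 mg
CL = 1100 mL/min × 60/1000 = 66.00 L/h
Maintenance infusion rate = CL × Css = 66.00 × 2.97 = 196.0 mg/h

(a) 3060 mg; (b) 196 mg/h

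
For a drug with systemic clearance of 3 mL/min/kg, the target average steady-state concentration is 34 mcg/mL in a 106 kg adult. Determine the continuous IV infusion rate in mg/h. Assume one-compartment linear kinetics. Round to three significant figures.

649 mg/h

CL = 3 mL/min/kg × 106 kg = 318.0 mL/min = 318.0 × 60/1000 = 19.08 L/h
R₀ = 19.08 × 34 = 648.7 mg/h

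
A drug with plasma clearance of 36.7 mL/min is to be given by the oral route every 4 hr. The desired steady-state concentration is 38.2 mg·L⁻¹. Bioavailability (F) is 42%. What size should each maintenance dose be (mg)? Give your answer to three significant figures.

CL = 36.7 mL/min = 36.7 × 0.06 = 2.202 L/h
D = CL × Css × τ / F = 2.202 × 38.2 × 4 / 0.42 = 801.1 mg

801 mg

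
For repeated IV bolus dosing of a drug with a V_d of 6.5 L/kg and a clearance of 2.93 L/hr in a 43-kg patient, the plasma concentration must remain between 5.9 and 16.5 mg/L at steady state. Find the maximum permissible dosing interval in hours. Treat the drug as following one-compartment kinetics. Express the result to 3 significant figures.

Vd(total) = 43 kg × 6.5 L/kg = 279.5 L
k = CL / Vd = 2.930 / 279.5 = 0.01048 h⁻¹
Between IV bolus doses, concentration decays as C = C₀·e^(−kτ), so C_peak/C_trough = e^(kτ).
τ_max = ln(C_peak/C_trough) / k = ln(16.5/5.9) / 0.01048 = 1.028 / 0.01048 = 98.09 h

98.1 h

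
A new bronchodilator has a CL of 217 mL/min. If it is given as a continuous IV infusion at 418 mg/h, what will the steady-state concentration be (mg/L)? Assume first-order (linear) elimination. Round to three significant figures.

Convert clearance: 217 mL/min × 60 min/h ÷ 1000 mL/L = 13.02 L/h
Css = rate / CL = 418 / 13.02 = 32.10 mg/L

32.1 mg/L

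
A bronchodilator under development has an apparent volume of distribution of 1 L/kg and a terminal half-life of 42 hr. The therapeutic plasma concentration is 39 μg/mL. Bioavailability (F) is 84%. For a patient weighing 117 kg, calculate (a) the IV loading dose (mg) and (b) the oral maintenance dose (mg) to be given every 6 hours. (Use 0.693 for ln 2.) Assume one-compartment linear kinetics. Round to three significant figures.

Total Vd = 1 × 117 = 117.0 L
LD = Vd × C = 117.0 × 39 = 4563 mg
CL = 0.693 × Vd / t½ = 0.693 × 117.0 / 42 = 1.931 L/h
D = CL × Css × τ / F = 1.931 × 39 × 6 / 0.84 = 537.9 mg

(a) 4560 mg; (b) 538 mg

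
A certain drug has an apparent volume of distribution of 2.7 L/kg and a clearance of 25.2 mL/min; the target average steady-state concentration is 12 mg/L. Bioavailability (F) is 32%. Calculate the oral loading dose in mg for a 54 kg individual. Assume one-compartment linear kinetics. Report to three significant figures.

5470 mg

Vd = 2.7 L/kg × 54 kg = 145.8 L
LD = Vd × C / F = 145.8 × 12.00 / 0.32 = 5468 mg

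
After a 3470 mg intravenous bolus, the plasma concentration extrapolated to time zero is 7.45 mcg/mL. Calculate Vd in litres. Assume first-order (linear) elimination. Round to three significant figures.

Immediately after an IV bolus, C₀ = Dose / Vd, so Vd = Dose / C₀.
Vd = 3470 / 7.45 = 465.8 L

466 L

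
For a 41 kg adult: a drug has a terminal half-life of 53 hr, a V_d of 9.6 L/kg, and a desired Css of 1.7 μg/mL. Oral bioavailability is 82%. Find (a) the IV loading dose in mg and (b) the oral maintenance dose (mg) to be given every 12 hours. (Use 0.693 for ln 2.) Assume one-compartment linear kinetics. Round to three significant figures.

(a) 669 mg; (b) 128 mg

Vd(total) = 41 kg × 9.6 L/kg = 393.6 L
LD = Vd × C = 393.6 × 1.7 = 669.1 mg
CL = 0.693 × Vd / t½ = 0.693 × 393.6 / 53 = 5.147 L/h
D = CL × Css × τ / F = 5.147 × 1.7 × 12 / 0.82 = 128.0 mg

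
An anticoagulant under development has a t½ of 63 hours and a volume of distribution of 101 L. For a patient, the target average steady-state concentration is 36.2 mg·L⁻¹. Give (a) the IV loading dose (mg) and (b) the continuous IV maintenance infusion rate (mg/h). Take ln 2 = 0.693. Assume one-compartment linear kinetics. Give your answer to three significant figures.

(a) 3660 mg; (b) 40.2 mg/h

LD = Vd × C = 101.0 × 36.2 = 3656 mg
CL = 0.693 × Vd / t½ = 0.693 × 101.0 / 63 = 1.111 L/h
Infusion rate = CL × Css = 1.111 × 36.2 = 40.22 mg/h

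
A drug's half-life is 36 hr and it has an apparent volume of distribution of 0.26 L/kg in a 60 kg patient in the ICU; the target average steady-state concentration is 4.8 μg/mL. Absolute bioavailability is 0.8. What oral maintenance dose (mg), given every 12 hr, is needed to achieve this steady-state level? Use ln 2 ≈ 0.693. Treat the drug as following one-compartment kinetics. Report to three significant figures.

21.6 mg

Vd = 0.26 L/kg × 60 kg = 15.60 L
k = 0.693/36 = 0.01925 h⁻¹, so CL = k·Vd = 0.01925 × 15.60 = 0.3003 L/h
D = CL × Css × τ / F = 0.3003 × 4.8 × 12 / 0.8 = 21.62 mg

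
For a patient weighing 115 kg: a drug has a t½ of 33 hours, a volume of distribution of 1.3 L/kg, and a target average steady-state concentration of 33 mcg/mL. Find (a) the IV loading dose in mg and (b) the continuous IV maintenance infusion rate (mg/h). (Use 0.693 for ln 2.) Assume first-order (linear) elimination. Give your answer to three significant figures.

(a) 4930 mg; (b) 104 mg/h

Total Vd = 1.3 × 115 = 149.5 L
LD = Vd × C = 149.5 × 33 = 4934 mg
CL = 0.693 × Vd / t½ = 0.693 × 149.5 / 33 = 3.140 L/h
Infusion rate = CL × Css = 3.140 × 33 = 103.6 mg/h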